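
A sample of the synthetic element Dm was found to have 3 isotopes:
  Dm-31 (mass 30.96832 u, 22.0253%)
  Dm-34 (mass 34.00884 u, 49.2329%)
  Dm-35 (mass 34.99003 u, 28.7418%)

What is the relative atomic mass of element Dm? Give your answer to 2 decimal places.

Ar = Σ fᵢ·mᵢ = 0.220253 × 30.96832 + 0.492329 × 34.00884 + 0.287418 × 34.99003
= 6.820865 + 16.743538 + 10.056764 = 33.621167 u

33.62 u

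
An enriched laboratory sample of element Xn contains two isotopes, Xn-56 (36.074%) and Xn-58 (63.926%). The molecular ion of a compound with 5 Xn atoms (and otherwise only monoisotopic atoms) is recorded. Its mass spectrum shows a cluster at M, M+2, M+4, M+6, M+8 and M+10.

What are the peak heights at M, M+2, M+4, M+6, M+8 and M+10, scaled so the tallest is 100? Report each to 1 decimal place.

1.8 : 15.9 : 56.4 : 100.0 : 88.6 : 31.4

Expanding (0.36074 + 0.63926)^5:
P(M) = 0.36074^5 = 0.006109
P(M+2) = 5 × 0.36074^4 × 0.63926^1 = 0.054128
P(M+4) = 10 × 0.36074^3 × 0.63926^2 = 0.191839
P(M+6) = 10 × 0.36074^2 × 0.63926^3 = 0.339955
P(M+8) = 5 × 0.36074^1 × 0.63926^4 = 0.301213
P(M+10) = 0.63926^5 = 0.106755
The M+6 peak is largest (0.339955); scaling to 100 gives 1.8 : 15.9 : 56.4 : 100.0 : 88.6 : 31.4.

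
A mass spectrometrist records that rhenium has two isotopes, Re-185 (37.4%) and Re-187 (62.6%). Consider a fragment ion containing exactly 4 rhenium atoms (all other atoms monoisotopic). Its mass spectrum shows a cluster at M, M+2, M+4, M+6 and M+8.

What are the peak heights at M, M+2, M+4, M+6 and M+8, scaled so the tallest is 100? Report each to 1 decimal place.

The 4 Re atoms are independent, so intensities follow the terms of (0.374 + 0.626)^4.
P(M) = 0.374^4 = 0.019565
P(M+2) = 4 × 0.374^3 × 0.626^1 = 0.130993
P(M+4) = 6 × 0.374^2 × 0.626^2 = 0.328884
P(M+6) = 4 × 0.374^1 × 0.626^3 = 0.366990
P(M+8) = 0.626^4 = 0.153567
The M+6 peak is largest (0.366990); scaling to 100 gives 5.3 : 35.7 : 89.6 : 100.0 : 41.8.

5.3 : 35.7 : 89.6 : 100.0 : 41.8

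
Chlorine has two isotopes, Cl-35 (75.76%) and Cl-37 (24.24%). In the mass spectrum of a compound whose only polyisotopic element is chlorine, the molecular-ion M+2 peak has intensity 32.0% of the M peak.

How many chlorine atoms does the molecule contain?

With n Cl atoms, P(M+2)/P(M) = C(n,1)·p^(n−1)q / p^n = n·q/p = n · 0.2424/0.7576.
n = 0.320 × 0.7576/0.2424 = 1.00 ≈ 1

1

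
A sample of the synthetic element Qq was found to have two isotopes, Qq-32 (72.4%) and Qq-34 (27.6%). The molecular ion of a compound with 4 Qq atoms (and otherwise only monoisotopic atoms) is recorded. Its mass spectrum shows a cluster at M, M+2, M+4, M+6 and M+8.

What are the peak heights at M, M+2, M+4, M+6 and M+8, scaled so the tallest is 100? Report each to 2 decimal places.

The 4 Qq atoms are independent, so intensities follow the terms of (0.724 + 0.276)^4.
P(M) = 0.724^4 = 0.274760
P(M+2) = 4 × 0.724^3 × 0.276^1 = 0.418972
P(M+4) = 6 × 0.724^2 × 0.276^2 = 0.239578
P(M+6) = 4 × 0.724^1 × 0.276^3 = 0.060887
P(M+8) = 0.276^4 = 0.005803
The M+2 peak is largest (0.418972); scaling to 100 gives 65.58 : 100.00 : 57.18 : 14.53 : 1.39.

65.58 : 100.00 : 57.18 : 14.53 : 1.39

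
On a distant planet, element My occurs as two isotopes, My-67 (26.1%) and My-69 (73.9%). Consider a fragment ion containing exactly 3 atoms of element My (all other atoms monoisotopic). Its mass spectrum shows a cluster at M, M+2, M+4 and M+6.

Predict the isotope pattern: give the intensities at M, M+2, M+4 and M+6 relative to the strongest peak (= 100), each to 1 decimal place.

4.2 : 35.3 : 100.0 : 94.4

Expanding (0.261 + 0.739)^3:
P(M) = 0.261^3 = 0.017780
P(M+2) = 3 × 0.261^2 × 0.739^1 = 0.151024
P(M+4) = 3 × 0.261^1 × 0.739^2 = 0.427613
P(M+6) = 0.739^3 = 0.403583
The M+4 peak is largest (0.427613); scaling to 100 gives 4.2 : 35.3 : 100.0 : 94.4.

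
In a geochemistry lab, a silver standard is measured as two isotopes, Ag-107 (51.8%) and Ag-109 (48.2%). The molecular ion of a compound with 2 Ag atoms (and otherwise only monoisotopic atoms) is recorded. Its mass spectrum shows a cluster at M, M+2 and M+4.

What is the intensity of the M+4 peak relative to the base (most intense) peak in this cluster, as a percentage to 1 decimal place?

(0.518 + 0.482)^2 gives M 0.2683, M+2 0.4994, M+4 0.2323; the largest is M+2.
P(M+2) = C(2,1) × 0.518^1 × 0.482^1 = 2 × 0.5180 × 0.4820 = 0.499352 (base)
P(M+4) = C(2,2) × 0.518^0 × 0.482^2 = 1 × 1.0000 × 0.232324 = 0.232324
Relative intensity = 0.232324 / 0.499352 × 100 = 46.5

46.5%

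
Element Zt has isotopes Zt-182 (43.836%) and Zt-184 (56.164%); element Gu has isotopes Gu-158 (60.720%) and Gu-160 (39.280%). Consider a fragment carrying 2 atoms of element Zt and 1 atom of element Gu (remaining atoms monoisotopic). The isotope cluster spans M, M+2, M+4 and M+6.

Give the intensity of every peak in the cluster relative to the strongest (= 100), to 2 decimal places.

Element Zt pattern (n=2): 0.19215949 : 0.49240102 : 0.31543949
Element Gu pattern (n=1): 0.6072 : 0.3928
Convolve the two distributions (both contribute in 2-u steps):
  M: 0.19215949×0.6072 = 0.116679
  M+2: 0.19215949×0.3928 + 0.49240102×0.6072 = 0.374466
  M+4: 0.49240102×0.3928 + 0.31543949×0.6072 = 0.384950
  M+6: 0.31543949×0.3928 = 0.123905
Scale to base peak (0.384950) = 100: 30.31 : 97.28 : 100.00 : 32.19

30.31 : 97.28 : 100.00 : 32.19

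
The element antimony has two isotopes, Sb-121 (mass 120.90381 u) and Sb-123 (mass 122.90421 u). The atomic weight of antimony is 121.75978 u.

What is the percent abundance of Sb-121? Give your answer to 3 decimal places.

57.210%

With x = fraction of Sb-121 (so Sb-123 is 1 − x):
120.90381·x + 122.90421·(1 − x) = 121.75978
(120.90381 − 122.90421)·x = 121.75978 − 122.90421
x = -1.14443 / -2.00040 = 0.57210 → 57.210% Sb-121, 42.790% Sb-123.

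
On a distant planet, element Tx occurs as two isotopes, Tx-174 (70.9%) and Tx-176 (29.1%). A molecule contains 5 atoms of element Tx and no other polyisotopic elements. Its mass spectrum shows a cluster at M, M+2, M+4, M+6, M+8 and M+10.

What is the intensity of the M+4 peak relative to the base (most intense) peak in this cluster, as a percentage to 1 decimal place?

82.1%

(0.709 + 0.291)^5 gives M 0.1792, M+2 0.3677, M+4 0.3018, M+6 0.1239, M+8 0.0254, M+10 0.0021; the largest is M+2.
P(M+2) = C(5,1) × 0.709^4 × 0.291^1 = 5 × 0.25268819 × 0.2910 = 0.367661 (base)
P(M+4) = C(5,2) × 0.709^3 × 0.291^2 = 10 × 0.35640083 × 0.084681 = 0.301804
Relative intensity = 0.301804 / 0.367661 × 100 = 82.1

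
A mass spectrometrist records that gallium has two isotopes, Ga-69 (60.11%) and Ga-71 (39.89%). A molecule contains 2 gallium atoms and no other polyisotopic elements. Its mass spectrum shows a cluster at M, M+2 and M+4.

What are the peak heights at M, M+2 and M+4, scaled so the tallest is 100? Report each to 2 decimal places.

75.34 : 100.00 : 33.18

Each Ga atom is independently Ga-69 (p = 0.6011) or Ga-71 (q = 0.3989); the cluster is the binomial expansion (p + q)^2.
P(M) = 0.6011^2 = 0.361321
P(M+2) = 2 × 0.6011^1 × 0.3989^1 = 0.479558
P(M+4) = 0.3989^2 = 0.159121
The M+2 peak is largest (0.479558); scaling to 100 gives 75.34 : 100.00 : 33.18.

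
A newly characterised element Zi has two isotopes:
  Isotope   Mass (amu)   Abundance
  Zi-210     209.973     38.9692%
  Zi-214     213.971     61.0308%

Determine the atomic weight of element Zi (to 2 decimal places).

Weight each isotope mass by its fractional abundance: 0.389692 × 209.973 + 0.610308 × 213.971
= 81.8248 + 130.5882 = 212.4130 amu

212.41 amu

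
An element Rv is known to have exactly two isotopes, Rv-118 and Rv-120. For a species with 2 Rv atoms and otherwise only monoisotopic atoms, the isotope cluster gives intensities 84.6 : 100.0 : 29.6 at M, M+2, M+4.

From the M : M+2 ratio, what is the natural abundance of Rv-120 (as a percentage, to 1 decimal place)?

Let p = fractional abundance of Rv-118. I(M+2)/I(M) = [C(2,1)·p^1·(1−p)] / p^2 = 2·(1−p)/p = 100.0/84.6 = 1.1820
(1−p)/p = 1.1820/2 = 0.5910  ⇒  p = 1/(1 + 0.5910) = 0.6285
Rv-118: 62.9%, Rv-120: 37.1%.

37.1%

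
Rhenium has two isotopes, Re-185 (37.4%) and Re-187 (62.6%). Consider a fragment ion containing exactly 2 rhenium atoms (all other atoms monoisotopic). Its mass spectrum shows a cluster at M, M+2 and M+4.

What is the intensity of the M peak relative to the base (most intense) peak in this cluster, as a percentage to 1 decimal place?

29.9%

(0.374 + 0.626)^2 gives M 0.1399, M+2 0.4682, M+4 0.3919; the largest is M+2.
P(M+2) = C(2,1) × 0.374^1 × 0.626^1 = 2 × 0.3740 × 0.6260 = 0.468248 (base)
P(M) = C(2,0) × 0.374^2 × 0.626^0 = 1 × 0.139876 × 1.0000 = 0.139876
Relative intensity = 0.139876 / 0.468248 × 100 = 29.9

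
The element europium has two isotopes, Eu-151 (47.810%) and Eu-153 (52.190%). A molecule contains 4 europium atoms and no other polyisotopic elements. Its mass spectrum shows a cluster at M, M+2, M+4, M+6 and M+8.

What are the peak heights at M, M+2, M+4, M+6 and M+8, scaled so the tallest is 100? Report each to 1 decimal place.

14.0 : 61.1 : 100.0 : 72.8 : 19.9

Expanding (0.47810 + 0.52190)^4:
P(M) = 0.47810^4 = 0.052249
P(M+2) = 4 × 0.47810^3 × 0.52190^1 = 0.228141
P(M+4) = 6 × 0.47810^2 × 0.52190^2 = 0.373563
P(M+6) = 4 × 0.47810^1 × 0.52190^3 = 0.271857
P(M+8) = 0.52190^4 = 0.074191
The M+4 peak is largest (0.373563); scaling to 100 gives 14.0 : 61.1 : 100.0 : 72.8 : 19.9.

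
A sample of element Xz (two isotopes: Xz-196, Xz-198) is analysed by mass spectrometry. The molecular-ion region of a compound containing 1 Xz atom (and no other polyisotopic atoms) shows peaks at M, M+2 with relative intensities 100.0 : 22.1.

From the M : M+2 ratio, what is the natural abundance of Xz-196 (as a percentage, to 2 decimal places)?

Write p for the Xz-196 fraction. I(M+2)/I(M) = [C(1,1)·p^0·(1−p)] / p^1 = 1·(1−p)/p = 22.1/100.0 = 0.2210
(1−p)/p = 0.2210/1 = 0.2210  ⇒  p = 1/(1 + 0.2210) = 0.8190
Xz-196: 81.90%, Xz-198: 18.10%.

81.90%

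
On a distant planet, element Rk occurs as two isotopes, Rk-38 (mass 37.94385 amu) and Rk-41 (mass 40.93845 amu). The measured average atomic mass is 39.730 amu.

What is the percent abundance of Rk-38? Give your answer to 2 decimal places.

40.35%

With x = fraction of Rk-38 (so Rk-41 is 1 − x):
37.94385·x + 40.93845·(1 − x) = 39.730
(37.94385 − 40.93845)·x = 39.730 − 40.93845
x = -1.20845 / -2.99460 = 0.40354 → 40.35% Rk-38, 59.65% Rk-41.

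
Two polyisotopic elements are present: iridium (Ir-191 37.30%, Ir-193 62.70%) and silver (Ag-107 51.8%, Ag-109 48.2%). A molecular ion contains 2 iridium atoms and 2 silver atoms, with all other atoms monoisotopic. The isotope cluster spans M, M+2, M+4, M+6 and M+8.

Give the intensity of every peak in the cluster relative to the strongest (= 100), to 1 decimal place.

Iridium pattern (n=2): 0.139129 : 0.467742 : 0.393129
Silver pattern (n=2): 0.268324 : 0.499352 : 0.232324
Convolve the two distributions (both contribute in 2-u steps):
  M: 0.139129×0.268324 = 0.037332
  M+2: 0.139129×0.499352 + 0.467742×0.268324 = 0.194981
  M+4: 0.139129×0.232324 + 0.467742×0.499352 + 0.393129×0.268324 = 0.371377
  M+6: 0.467742×0.232324 + 0.393129×0.499352 = 0.304977
  M+8: 0.393129×0.232324 = 0.091333
Scale to base peak (0.371377) = 100: 10.1 : 52.5 : 100.0 : 82.1 : 24.6

10.1 : 52.5 : 100.0 : 82.1 : 24.6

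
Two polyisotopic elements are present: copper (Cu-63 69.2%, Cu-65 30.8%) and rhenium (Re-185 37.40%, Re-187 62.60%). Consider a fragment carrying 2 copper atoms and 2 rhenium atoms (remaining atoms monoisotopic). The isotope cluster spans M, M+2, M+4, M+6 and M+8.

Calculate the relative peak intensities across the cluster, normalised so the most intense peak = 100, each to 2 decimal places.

Copper pattern (n=2): 0.478864 : 0.426272 : 0.094864
Rhenium pattern (n=2): 0.139876 : 0.468248 : 0.391876
Convolve the two distributions (both contribute in 2-u steps):
  M: 0.478864×0.139876 = 0.066982
  M+2: 0.478864×0.468248 + 0.426272×0.139876 = 0.283852
  M+4: 0.478864×0.391876 + 0.426272×0.468248 + 0.094864×0.139876 = 0.400526
  M+6: 0.426272×0.391876 + 0.094864×0.468248 = 0.211466
  M+8: 0.094864×0.391876 = 0.037175
Scale to base peak (0.400526) = 100: 16.72 : 70.87 : 100.00 : 52.80 : 9.28

16.72 : 70.87 : 100.00 : 52.80 : 9.28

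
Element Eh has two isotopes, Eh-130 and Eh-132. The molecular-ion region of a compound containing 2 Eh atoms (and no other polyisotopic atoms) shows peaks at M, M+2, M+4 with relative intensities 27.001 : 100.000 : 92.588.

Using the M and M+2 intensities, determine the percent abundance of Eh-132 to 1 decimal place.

64.9%

Let p = fractional abundance of Eh-130. I(M+2)/I(M) = [C(2,1)·p^1·(1−p)] / p^2 = 2·(1−p)/p = 100.000/27.001 = 3.7036
(1−p)/p = 3.7036/2 = 1.8518  ⇒  p = 1/(1 + 1.8518) = 0.3507
Eh-130: 35.1%, Eh-132: 64.9%.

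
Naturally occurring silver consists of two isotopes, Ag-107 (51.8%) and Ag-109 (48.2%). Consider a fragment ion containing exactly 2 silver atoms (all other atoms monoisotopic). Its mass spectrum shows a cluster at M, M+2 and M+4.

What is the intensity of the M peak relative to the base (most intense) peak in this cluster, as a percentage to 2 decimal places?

Term probabilities: M 0.2683, M+2 0.4994, M+4 0.2323. Base peak = M+2.
P(M+2) = C(2,1) × 0.518^1 × 0.482^1 = 2 × 0.5180 × 0.4820 = 0.499352 (base)
P(M) = C(2,0) × 0.518^2 × 0.482^0 = 1 × 0.268324 × 1.0000 = 0.268324
Relative intensity = 0.268324 / 0.499352 × 100 = 53.73

53.73%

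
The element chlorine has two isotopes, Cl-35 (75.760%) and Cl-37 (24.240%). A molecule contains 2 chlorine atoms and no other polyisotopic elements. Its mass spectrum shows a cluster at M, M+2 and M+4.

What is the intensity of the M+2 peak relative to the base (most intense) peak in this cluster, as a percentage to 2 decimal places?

63.99%

(0.75760 + 0.24240)^2 gives M 0.5740, M+2 0.3673, M+4 0.0588; the largest is M.
P(M) = C(2,0) × 0.75760^2 × 0.24240^0 = 1 × 0.57395776 × 1.0000 = 0.573958 (base)
P(M+2) = C(2,1) × 0.75760^1 × 0.24240^1 = 2 × 0.7576 × 0.2424 = 0.367284
Relative intensity = 0.367284 / 0.573958 × 100 = 63.99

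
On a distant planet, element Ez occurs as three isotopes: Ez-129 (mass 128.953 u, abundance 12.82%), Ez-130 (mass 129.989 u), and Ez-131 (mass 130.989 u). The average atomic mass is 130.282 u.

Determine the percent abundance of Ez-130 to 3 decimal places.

Let x and y be the fractions of Ez-130 and Ez-131. Then x + y = 1 − 0.1282 = 0.8718 and 129.989x + 130.989y = 130.282 − 0.1282×128.953 = 113.7502254.
Substituting: 129.989x + 130.989(0.8718 − x) = 113.7502254
(129.989 − 130.989)x = -0.4459848  ⇒  x = 0.44598, y = 0.42582
Ez-130: 44.598%, Ez-131: 42.582%.

44.598%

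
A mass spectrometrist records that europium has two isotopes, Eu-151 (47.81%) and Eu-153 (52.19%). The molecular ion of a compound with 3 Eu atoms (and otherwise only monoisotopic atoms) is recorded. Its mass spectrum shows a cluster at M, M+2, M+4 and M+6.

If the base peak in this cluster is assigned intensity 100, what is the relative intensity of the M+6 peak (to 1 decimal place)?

(0.4781 + 0.5219)^3 gives M 0.1093, M+2 0.3579, M+4 0.3907, M+6 0.1422; the largest is M+4.
P(M+4) = C(3,2) × 0.4781^1 × 0.5219^2 = 3 × 0.4781 × 0.27237961 = 0.390674 (base)
P(M+6) = C(3,3) × 0.4781^0 × 0.5219^3 = 1 × 1.0000 × 0.14215492 = 0.142155
Relative intensity = 0.142155 / 0.390674 × 100 = 36.4

36.4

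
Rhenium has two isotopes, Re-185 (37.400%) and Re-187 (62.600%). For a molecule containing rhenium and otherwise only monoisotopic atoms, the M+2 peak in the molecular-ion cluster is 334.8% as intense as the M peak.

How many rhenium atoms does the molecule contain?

2

For n independent Re atoms, I(M+2)/I(M) = n · (abundance Re-187) / (abundance Re-185) = n · 0.62600/0.37400.
n = 3.348 × 0.37400/0.62600 = 2.00 ≈ 2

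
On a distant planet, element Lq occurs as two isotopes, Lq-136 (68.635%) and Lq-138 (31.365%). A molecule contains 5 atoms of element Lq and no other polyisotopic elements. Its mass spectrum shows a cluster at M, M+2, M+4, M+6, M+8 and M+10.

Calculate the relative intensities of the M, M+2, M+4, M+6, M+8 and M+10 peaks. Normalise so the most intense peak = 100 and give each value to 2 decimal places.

43.77 : 100.00 : 91.40 : 41.77 : 9.54 : 0.87

The 5 Lq atoms are independent, so intensities follow the terms of (0.68635 + 0.31365)^5.
P(M) = 0.68635^5 = 0.152310
P(M+2) = 5 × 0.68635^4 × 0.31365^1 = 0.348015
P(M+4) = 10 × 0.68635^3 × 0.31365^2 = 0.318074
P(M+6) = 10 × 0.68635^2 × 0.31365^3 = 0.145354
P(M+8) = 5 × 0.68635^1 × 0.31365^4 = 0.033212
P(M+10) = 0.31365^5 = 0.003035
The M+2 peak is largest (0.348015); scaling to 100 gives 43.77 : 100.00 : 91.40 : 41.77 : 9.54 : 0.87.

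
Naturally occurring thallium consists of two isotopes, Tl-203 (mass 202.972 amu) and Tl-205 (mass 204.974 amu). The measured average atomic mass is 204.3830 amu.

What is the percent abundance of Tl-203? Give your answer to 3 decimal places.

Let x be the fractional abundance of Tl-203; then Tl-205 has abundance 1 − x.
202.972·x + 204.974·(1 − x) = 204.3830
(202.972 − 204.974)·x = 204.3830 − 204.974
x = -0.5910 / -2.002 = 0.29520 → 29.520% Tl-203, 70.480% Tl-205.

29.520%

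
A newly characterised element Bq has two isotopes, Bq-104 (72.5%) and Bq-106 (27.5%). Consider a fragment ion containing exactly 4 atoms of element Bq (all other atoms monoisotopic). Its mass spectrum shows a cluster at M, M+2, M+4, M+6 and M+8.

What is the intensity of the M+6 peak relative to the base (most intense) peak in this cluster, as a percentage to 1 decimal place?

14.4%

(0.725 + 0.275)^4 gives M 0.2763, M+2 0.4192, M+4 0.2385, M+6 0.0603, M+8 0.0057; the largest is M+2.
P(M+2) = C(4,1) × 0.725^3 × 0.275^1 = 4 × 0.38107812 × 0.2750 = 0.419186 (base)
P(M+6) = C(4,3) × 0.725^1 × 0.275^3 = 4 × 0.7250 × 0.02079688 = 0.060311
Relative intensity = 0.060311 / 0.419186 × 100 = 14.4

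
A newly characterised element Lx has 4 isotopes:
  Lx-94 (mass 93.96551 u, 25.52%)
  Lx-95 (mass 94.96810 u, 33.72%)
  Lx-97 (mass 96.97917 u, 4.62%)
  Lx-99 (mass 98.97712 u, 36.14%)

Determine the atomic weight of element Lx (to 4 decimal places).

96.2540 u

Weight each isotope mass by its fractional abundance: 0.2552 × 93.96551 + 0.3372 × 94.96810 + 0.0462 × 96.97917 + 0.3614 × 98.97712
= 23.979998 + 32.023243 + 4.480438 + 35.770331 = 96.254010 u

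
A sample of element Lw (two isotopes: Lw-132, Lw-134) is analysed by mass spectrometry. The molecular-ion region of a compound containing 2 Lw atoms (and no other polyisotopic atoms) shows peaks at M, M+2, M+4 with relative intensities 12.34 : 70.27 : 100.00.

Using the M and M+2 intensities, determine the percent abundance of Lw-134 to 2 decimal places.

If p is the fraction of Lw that is Lw-132, then I(M+2)/I(M) = [C(2,1)·p^1·(1−p)] / p^2 = 2·(1−p)/p = 70.27/12.34 = 5.6945
(1−p)/p = 5.6945/2 = 2.8472  ⇒  p = 1/(1 + 2.8472) = 0.2599
Lw-132: 25.99%, Lw-134: 74.01%.

74.01%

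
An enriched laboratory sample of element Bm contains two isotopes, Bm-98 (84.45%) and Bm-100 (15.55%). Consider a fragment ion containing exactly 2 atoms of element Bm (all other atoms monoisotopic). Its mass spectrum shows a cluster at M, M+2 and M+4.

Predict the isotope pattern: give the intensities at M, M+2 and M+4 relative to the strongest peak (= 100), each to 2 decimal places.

100.00 : 36.83 : 3.39

The 2 Bm atoms are independent, so intensities follow the terms of (0.8445 + 0.1555)^2.
P(M) = 0.8445^2 = 0.713180
P(M+2) = 2 × 0.8445^1 × 0.1555^1 = 0.262639
P(M+4) = 0.1555^2 = 0.024180
The M peak is largest (0.713180); scaling to 100 gives 100.00 : 36.83 : 3.39.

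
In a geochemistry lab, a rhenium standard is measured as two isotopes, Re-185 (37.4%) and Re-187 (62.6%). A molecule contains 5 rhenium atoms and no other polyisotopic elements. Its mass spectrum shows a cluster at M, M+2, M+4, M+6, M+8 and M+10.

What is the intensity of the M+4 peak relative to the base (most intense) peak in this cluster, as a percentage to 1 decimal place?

Binomial terms of (0.374 + 0.626)^5: M 0.0073, M+2 0.0612, M+4 0.2050, M+6 0.3431, M+8 0.2872, M+10 0.0961 → M+6 is the base peak.
P(M+6) = C(5,3) × 0.374^2 × 0.626^3 = 10 × 0.139876 × 0.24531438 = 0.343136 (base)
P(M+4) = C(5,2) × 0.374^3 × 0.626^2 = 10 × 0.05231362 × 0.391876 = 0.205005
Relative intensity = 0.205005 / 0.343136 × 100 = 59.7

59.7%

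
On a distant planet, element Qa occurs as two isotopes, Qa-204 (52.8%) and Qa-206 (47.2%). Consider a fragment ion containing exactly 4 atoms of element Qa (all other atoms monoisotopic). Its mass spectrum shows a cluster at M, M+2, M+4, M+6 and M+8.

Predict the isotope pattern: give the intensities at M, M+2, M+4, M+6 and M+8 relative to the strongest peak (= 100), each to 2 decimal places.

20.86 : 74.58 : 100.00 : 59.60 : 13.32

The 4 Qa atoms are independent, so intensities follow the terms of (0.528 + 0.472)^4.
P(M) = 0.528^4 = 0.077721
P(M+2) = 4 × 0.528^3 × 0.472^1 = 0.277910
P(M+4) = 6 × 0.528^2 × 0.472^2 = 0.372652
P(M+6) = 4 × 0.528^1 × 0.472^3 = 0.222085
P(M+8) = 0.472^4 = 0.049633
The M+4 peak is largest (0.372652); scaling to 100 gives 20.86 : 74.58 : 100.00 : 59.60 : 13.32.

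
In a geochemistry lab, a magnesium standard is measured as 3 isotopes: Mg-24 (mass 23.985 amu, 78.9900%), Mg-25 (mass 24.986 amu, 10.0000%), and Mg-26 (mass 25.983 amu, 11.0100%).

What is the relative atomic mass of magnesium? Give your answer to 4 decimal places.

24.3051 amu

Weight each isotope mass by its fractional abundance: 0.789900 × 23.985 + 0.100000 × 24.986 + 0.110100 × 25.983
= 18.94575 + 2.49860 + 2.86073 = 24.30508 amu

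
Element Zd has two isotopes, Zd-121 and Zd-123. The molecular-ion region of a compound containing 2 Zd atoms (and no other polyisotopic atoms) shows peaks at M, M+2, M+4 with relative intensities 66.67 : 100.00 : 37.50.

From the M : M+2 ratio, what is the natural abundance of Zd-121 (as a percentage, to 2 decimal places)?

Write p for the Zd-121 fraction. I(M+2)/I(M) = [C(2,1)·p^1·(1−p)] / p^2 = 2·(1−p)/p = 100.00/66.67 = 1.4999
(1−p)/p = 1.4999/2 = 0.7500  ⇒  p = 1/(1 + 0.7500) = 0.5714
Zd-121: 57.14%, Zd-123: 42.86%.

57.14%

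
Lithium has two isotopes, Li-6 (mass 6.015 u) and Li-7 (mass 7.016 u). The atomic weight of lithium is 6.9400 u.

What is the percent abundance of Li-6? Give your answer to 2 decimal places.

7.59%

With x = fraction of Li-6 (so Li-7 is 1 − x):
6.015·x + 7.016·(1 − x) = 6.9400
(6.015 − 7.016)·x = 6.9400 − 7.016
x = -0.0760 / -1.001 = 0.07592 → 7.59% Li-6, 92.41% Li-7.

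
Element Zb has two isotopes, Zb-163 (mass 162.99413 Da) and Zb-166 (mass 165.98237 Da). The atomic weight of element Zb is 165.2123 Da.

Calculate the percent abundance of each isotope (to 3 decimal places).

Let x be the fractional abundance of Zb-163; then Zb-166 has abundance 1 − x.
162.99413·x + 165.98237·(1 − x) = 165.2123
(162.99413 − 165.98237)·x = 165.2123 − 165.98237
x = -0.77007 / -2.98824 = 0.25770 → 25.770% Zb-163, 74.230% Zb-166.

Zb-163: 25.770%, Zb-166: 74.230%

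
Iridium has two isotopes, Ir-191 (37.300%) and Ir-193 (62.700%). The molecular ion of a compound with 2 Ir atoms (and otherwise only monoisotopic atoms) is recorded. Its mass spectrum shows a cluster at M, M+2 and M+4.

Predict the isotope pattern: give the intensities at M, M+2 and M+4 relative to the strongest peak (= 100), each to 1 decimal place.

29.7 : 100.0 : 84.0

Expanding (0.37300 + 0.62700)^2:
P(M) = 0.37300^2 = 0.139129
P(M+2) = 2 × 0.37300^1 × 0.62700^1 = 0.467742
P(M+4) = 0.62700^2 = 0.393129
The M+2 peak is largest (0.467742); scaling to 100 gives 29.7 : 100.0 : 84.0.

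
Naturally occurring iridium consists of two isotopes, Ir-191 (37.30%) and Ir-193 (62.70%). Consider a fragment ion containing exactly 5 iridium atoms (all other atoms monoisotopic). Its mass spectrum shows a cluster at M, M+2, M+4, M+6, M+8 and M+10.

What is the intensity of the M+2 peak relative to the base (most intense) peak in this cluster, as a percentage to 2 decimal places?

(0.3730 + 0.6270)^5 gives M 0.0072, M+2 0.0607, M+4 0.2040, M+6 0.3429, M+8 0.2882, M+10 0.0969; the largest is M+6.
P(M+6) = C(5,3) × 0.3730^2 × 0.6270^3 = 10 × 0.139129 × 0.24649188 = 0.342942 (base)
P(M+2) = C(5,1) × 0.3730^4 × 0.6270^1 = 5 × 0.01935688 × 0.6270 = 0.060684
Relative intensity = 0.060684 / 0.342942 × 100 = 17.70

17.70%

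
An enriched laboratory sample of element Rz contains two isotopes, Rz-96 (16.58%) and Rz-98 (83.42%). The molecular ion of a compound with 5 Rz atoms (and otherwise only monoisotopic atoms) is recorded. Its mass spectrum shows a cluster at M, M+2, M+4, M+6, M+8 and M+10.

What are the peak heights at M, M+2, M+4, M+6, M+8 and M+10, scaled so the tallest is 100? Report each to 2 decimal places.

The 5 Rz atoms are independent, so intensities follow the terms of (0.1658 + 0.8342)^5.
P(M) = 0.1658^5 = 0.000125
P(M+2) = 5 × 0.1658^4 × 0.8342^1 = 0.003152
P(M+4) = 10 × 0.1658^3 × 0.8342^2 = 0.031717
P(M+6) = 10 × 0.1658^2 × 0.8342^3 = 0.159580
P(M+8) = 5 × 0.1658^1 × 0.8342^4 = 0.401454
P(M+10) = 0.8342^5 = 0.403972
The M+10 peak is largest (0.403972); scaling to 100 gives 0.03 : 0.78 : 7.85 : 39.50 : 99.38 : 100.00.

0.03 : 0.78 : 7.85 : 39.50 : 99.38 : 100.00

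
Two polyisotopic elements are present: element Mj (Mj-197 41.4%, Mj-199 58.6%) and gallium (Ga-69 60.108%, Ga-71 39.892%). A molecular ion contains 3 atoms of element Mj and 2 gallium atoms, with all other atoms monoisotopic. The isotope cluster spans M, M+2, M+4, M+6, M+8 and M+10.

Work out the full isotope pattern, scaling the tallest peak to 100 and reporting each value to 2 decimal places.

7.88 : 43.94 : 95.29 : 100.00 : 50.55 : 9.85

Element Mj pattern (n=3): 0.07095794 : 0.30131417 : 0.42649783 : 0.20123006
Gallium pattern (n=2): 0.36129717 : 0.47956567 : 0.15913717
Convolve the two distributions (both contribute in 2-u steps):
  M: 0.07095794×0.36129717 = 0.025637
  M+2: 0.07095794×0.47956567 + 0.30131417×0.36129717 = 0.142893
  M+4: 0.07095794×0.15913717 + 0.30131417×0.47956567 + 0.42649783×0.36129717 = 0.309884
  M+6: 0.30131417×0.15913717 + 0.42649783×0.47956567 + 0.20123006×0.36129717 = 0.325188
  M+8: 0.42649783×0.15913717 + 0.20123006×0.47956567 = 0.164375
  M+10: 0.20123006×0.15913717 = 0.032023
Scale to base peak (0.325188) = 100: 7.88 : 43.94 : 95.29 : 100.00 : 50.55 : 9.85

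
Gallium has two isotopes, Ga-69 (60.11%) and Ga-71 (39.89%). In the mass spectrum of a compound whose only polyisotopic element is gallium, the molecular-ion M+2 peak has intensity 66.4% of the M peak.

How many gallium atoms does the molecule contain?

1

The M+2/M ratio from n Ga atoms is n · q/p = n · 0.3989/0.6011.
n = 0.664 × 0.6011/0.3989 = 1.00 ≈ 1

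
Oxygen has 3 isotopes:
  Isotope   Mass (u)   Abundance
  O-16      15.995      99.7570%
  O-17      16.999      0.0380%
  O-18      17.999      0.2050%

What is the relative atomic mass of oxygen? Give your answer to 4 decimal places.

15.9995 u

Ar = Σ fᵢ·mᵢ = 0.997570 × 15.995 + 0.000380 × 16.999 + 0.002050 × 17.999
= 15.95613 + 0.00646 + 0.03690 = 15.99949 u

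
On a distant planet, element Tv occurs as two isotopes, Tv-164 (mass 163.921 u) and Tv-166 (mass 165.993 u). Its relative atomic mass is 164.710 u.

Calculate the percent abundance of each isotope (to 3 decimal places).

Let x be the fractional abundance of Tv-164; then Tv-166 has abundance 1 − x.
163.921·x + 165.993·(1 − x) = 164.710
(163.921 − 165.993)·x = 164.710 − 165.993
x = -1.283 / -2.072 = 0.61921 → 61.921% Tv-164, 38.079% Tv-166.

Tv-164: 61.921%, Tv-166: 38.079%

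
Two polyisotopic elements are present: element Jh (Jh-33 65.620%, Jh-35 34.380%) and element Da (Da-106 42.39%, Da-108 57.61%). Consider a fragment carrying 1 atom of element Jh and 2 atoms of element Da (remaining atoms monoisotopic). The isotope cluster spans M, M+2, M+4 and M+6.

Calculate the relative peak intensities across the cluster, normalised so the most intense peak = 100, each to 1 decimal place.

30.6 : 99.1 : 100.0 : 29.6

Element Jh pattern (n=1): 0.6562 : 0.3438
Element Da pattern (n=2): 0.17969121 : 0.48841758 : 0.33189121
Convolve the two distributions (both contribute in 2-u steps):
  M: 0.6562×0.17969121 = 0.117913
  M+2: 0.6562×0.48841758 + 0.3438×0.17969121 = 0.382277
  M+4: 0.6562×0.33189121 + 0.3438×0.48841758 = 0.385705
  M+6: 0.3438×0.33189121 = 0.114104
Scale to base peak (0.385705) = 100: 30.6 : 99.1 : 100.0 : 29.6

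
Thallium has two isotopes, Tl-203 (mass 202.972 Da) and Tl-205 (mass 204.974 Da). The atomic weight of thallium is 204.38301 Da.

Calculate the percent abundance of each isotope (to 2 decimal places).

Tl-203: 29.52%, Tl-205: 70.48%

Let x be the fractional abundance of Tl-203; then Tl-205 has abundance 1 − x.
202.972·x + 204.974·(1 − x) = 204.38301
(202.972 − 204.974)·x = 204.38301 − 204.974
x = -0.59099 / -2.002 = 0.29520 → 29.52% Tl-203, 70.48% Tl-205.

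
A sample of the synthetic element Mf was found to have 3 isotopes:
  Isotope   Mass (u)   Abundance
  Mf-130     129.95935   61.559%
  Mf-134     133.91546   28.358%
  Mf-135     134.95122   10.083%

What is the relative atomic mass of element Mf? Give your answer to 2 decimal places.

131.58 u

Average mass = Σ (abundance × isotope mass) = 0.61559 × 129.95935 + 0.28358 × 133.91546 + 0.10083 × 134.95122
= 80.001676 + 37.975746 + 13.607132 = 131.584554 u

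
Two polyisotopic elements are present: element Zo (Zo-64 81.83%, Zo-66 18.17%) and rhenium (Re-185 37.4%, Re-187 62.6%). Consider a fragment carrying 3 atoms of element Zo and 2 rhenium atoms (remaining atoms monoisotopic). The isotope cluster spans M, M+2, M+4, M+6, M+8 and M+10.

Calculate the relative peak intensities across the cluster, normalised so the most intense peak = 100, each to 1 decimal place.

Element Zo pattern (n=3): 0.54794586 : 0.36500708 : 0.08104825 : 0.00599881
Rhenium pattern (n=2): 0.139876 : 0.468248 : 0.391876
Convolve the two distributions (both contribute in 2-u steps):
  M: 0.54794586×0.139876 = 0.076644
  M+2: 0.54794586×0.468248 + 0.36500708×0.139876 = 0.307630
  M+4: 0.54794586×0.391876 + 0.36500708×0.468248 + 0.08104825×0.139876 = 0.396977
  M+6: 0.36500708×0.391876 + 0.08104825×0.468248 + 0.00599881×0.139876 = 0.181827
  M+8: 0.08104825×0.391876 + 0.00599881×0.468248 = 0.034570
  M+10: 0.00599881×0.391876 = 0.002351
Scale to base peak (0.396977) = 100: 19.3 : 77.5 : 100.0 : 45.8 : 8.7 : 0.6

19.3 : 77.5 : 100.0 : 45.8 : 8.7 : 0.6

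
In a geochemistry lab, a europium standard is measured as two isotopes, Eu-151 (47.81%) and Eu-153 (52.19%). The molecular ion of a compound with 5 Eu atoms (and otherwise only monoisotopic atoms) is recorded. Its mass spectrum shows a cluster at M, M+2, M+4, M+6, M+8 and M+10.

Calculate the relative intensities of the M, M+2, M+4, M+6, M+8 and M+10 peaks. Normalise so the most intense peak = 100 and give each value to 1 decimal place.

7.7 : 42.0 : 91.6 : 100.0 : 54.6 : 11.9

Expanding (0.4781 + 0.5219)^5:
P(M) = 0.4781^5 = 0.024980
P(M+2) = 5 × 0.4781^4 × 0.5219^1 = 0.136343
P(M+4) = 10 × 0.4781^3 × 0.5219^2 = 0.297667
P(M+6) = 10 × 0.4781^2 × 0.5219^3 = 0.324937
P(M+8) = 5 × 0.4781^1 × 0.5219^4 = 0.177353
P(M+10) = 0.5219^5 = 0.038720
The M+6 peak is largest (0.324937); scaling to 100 gives 7.7 : 42.0 : 91.6 : 100.0 : 54.6 : 11.9.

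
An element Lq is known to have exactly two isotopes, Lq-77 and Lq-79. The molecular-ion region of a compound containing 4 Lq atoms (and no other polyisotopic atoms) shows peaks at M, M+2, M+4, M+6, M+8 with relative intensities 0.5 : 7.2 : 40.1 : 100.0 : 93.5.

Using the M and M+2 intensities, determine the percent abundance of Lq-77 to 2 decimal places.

If p is the fraction of Lq that is Lq-77, then I(M+2)/I(M) = [C(4,1)·p^3·(1−p)] / p^4 = 4·(1−p)/p = 7.2/0.5 = 14.4000
(1−p)/p = 14.4000/4 = 3.6000  ⇒  p = 1/(1 + 3.6000) = 0.2174
Lq-77: 21.74%, Lq-79: 78.26%.

21.74%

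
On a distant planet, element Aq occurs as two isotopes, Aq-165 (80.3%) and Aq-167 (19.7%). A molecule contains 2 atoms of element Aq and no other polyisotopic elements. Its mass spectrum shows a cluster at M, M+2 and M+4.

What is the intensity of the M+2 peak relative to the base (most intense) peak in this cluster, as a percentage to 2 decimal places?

Term probabilities: M 0.6448, M+2 0.3164, M+4 0.0388. Base peak = M.
P(M) = C(2,0) × 0.803^2 × 0.197^0 = 1 × 0.644809 × 1.0000 = 0.644809 (base)
P(M+2) = C(2,1) × 0.803^1 × 0.197^1 = 2 × 0.8030 × 0.1970 = 0.316382
Relative intensity = 0.316382 / 0.644809 × 100 = 49.07

49.07%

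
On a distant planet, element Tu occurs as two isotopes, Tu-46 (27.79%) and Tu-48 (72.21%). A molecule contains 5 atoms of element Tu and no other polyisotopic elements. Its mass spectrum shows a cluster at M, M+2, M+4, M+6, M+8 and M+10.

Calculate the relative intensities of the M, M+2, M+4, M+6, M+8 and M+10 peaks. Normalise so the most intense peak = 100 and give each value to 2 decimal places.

0.44 : 5.70 : 29.62 : 76.97 : 100.00 : 51.97

Each Tu atom is independently Tu-46 (p = 0.2779) or Tu-48 (q = 0.7221); the cluster is the binomial expansion (p + q)^5.
P(M) = 0.2779^5 = 0.001657
P(M+2) = 5 × 0.2779^4 × 0.7221^1 = 0.021534
P(M+4) = 10 × 0.2779^3 × 0.7221^2 = 0.111908
P(M+6) = 10 × 0.2779^2 × 0.7221^3 = 0.290783
P(M+8) = 5 × 0.2779^1 × 0.7221^4 = 0.377788
P(M+10) = 0.7221^5 = 0.196330
The M+8 peak is largest (0.377788); scaling to 100 gives 0.44 : 5.70 : 29.62 : 76.97 : 100.00 : 51.97.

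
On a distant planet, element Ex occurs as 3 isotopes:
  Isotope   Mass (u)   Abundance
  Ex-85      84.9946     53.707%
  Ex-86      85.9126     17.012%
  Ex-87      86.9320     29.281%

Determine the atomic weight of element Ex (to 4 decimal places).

85.7181 u

Ar = Σ fᵢ·mᵢ = 0.53707 × 84.9946 + 0.17012 × 85.9126 + 0.29281 × 86.9320
= 45.64805 + 14.61545 + 25.45456 = 85.71806 u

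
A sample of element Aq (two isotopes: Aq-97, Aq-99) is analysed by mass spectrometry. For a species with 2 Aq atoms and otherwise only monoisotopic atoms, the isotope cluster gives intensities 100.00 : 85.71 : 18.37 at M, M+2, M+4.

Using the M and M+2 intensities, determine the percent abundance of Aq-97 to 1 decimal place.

70.0%

Write p for the Aq-97 fraction. I(M+2)/I(M) = [C(2,1)·p^1·(1−p)] / p^2 = 2·(1−p)/p = 85.71/100.00 = 0.8571
(1−p)/p = 0.8571/2 = 0.4285  ⇒  p = 1/(1 + 0.4285) = 0.7000
Aq-97: 70.0%, Aq-99: 30.0%.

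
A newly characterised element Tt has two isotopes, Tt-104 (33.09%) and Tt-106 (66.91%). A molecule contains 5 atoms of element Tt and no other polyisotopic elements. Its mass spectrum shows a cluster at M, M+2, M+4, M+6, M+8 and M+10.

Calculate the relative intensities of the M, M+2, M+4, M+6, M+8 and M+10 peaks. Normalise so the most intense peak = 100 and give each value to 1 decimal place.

1.2 : 12.1 : 48.9 : 98.9 : 100.0 : 40.4

Expanding (0.3309 + 0.6691)^5:
P(M) = 0.3309^5 = 0.003967
P(M+2) = 5 × 0.3309^4 × 0.6691^1 = 0.040110
P(M+4) = 10 × 0.3309^3 × 0.6691^2 = 0.162208
P(M+6) = 10 × 0.3309^2 × 0.6691^3 = 0.327995
P(M+8) = 5 × 0.3309^1 × 0.6691^4 = 0.331612
P(M+10) = 0.6691^5 = 0.134108
The M+8 peak is largest (0.331612); scaling to 100 gives 1.2 : 12.1 : 48.9 : 98.9 : 100.0 : 40.4.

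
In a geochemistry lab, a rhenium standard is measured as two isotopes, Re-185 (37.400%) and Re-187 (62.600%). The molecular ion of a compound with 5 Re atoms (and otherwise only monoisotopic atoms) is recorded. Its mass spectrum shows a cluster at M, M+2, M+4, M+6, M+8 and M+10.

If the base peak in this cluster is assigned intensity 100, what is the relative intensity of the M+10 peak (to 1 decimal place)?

28.0

Term probabilities: M 0.0073, M+2 0.0612, M+4 0.2050, M+6 0.3431, M+8 0.2872, M+10 0.0961. Base peak = M+6.
P(M+6) = C(5,3) × 0.37400^2 × 0.62600^3 = 10 × 0.139876 × 0.24531438 = 0.343136 (base)
P(M+10) = C(5,5) × 0.37400^0 × 0.62600^5 = 1 × 1.0000 × 0.09613282 = 0.096133
Relative intensity = 0.096133 / 0.343136 × 100 = 28.0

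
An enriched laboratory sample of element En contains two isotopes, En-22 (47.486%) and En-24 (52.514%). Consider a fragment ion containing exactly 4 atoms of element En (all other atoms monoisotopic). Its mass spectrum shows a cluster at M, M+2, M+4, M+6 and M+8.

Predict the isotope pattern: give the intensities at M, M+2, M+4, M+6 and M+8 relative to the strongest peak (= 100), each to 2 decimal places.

The 4 En atoms are independent, so intensities follow the terms of (0.47486 + 0.52514)^4.
P(M) = 0.47486^4 = 0.050847
P(M+2) = 4 × 0.47486^3 × 0.52514^1 = 0.224922
P(M+4) = 6 × 0.47486^2 × 0.52514^2 = 0.373106
P(M+6) = 4 × 0.47486^1 × 0.52514^3 = 0.275075
P(M+8) = 0.52514^4 = 0.076050
The M+4 peak is largest (0.373106); scaling to 100 gives 13.63 : 60.28 : 100.00 : 73.73 : 20.38.

13.63 : 60.28 : 100.00 : 73.73 : 20.38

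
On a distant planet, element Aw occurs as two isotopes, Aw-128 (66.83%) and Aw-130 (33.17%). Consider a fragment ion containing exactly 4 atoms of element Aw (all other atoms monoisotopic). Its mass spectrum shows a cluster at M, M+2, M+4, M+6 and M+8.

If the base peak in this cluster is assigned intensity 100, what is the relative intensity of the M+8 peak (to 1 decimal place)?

Term probabilities: M 0.1995, M+2 0.3960, M+4 0.2948, M+6 0.0976, M+8 0.0121. Base peak = M+2.
P(M+2) = C(4,1) × 0.6683^3 × 0.3317^1 = 4 × 0.29847941 × 0.3317 = 0.396022 (base)
P(M+8) = C(4,4) × 0.6683^0 × 0.3317^4 = 1 × 1.0000 × 0.01210548 = 0.012105
Relative intensity = 0.012105 / 0.396022 × 100 = 3.1

3.1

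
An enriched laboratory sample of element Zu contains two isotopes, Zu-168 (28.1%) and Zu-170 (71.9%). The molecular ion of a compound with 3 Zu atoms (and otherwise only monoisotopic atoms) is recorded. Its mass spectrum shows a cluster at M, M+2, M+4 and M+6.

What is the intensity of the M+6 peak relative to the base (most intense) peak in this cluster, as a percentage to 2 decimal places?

Term probabilities: M 0.0222, M+2 0.1703, M+4 0.4358, M+6 0.3717. Base peak = M+4.
P(M+4) = C(3,2) × 0.281^1 × 0.719^2 = 3 × 0.2810 × 0.516961 = 0.435798 (base)
P(M+6) = C(3,3) × 0.281^0 × 0.719^3 = 1 × 1.0000 × 0.37169496 = 0.371695
Relative intensity = 0.371695 / 0.435798 × 100 = 85.29

85.29%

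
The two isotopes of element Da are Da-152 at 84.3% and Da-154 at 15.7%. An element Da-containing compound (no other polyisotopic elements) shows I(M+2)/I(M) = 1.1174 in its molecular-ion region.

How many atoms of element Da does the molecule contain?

6

The M+2/M ratio from n Da atoms is n · q/p = n · 0.157/0.843.
n = 1.1174 × 0.843/0.157 = 6.00 ≈ 6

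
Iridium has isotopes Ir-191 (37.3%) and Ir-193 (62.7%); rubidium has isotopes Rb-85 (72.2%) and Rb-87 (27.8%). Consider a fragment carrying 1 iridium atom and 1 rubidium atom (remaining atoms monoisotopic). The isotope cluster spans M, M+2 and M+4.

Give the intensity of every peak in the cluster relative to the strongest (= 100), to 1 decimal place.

Iridium pattern (n=1): 0.3730 : 0.6270
Rubidium pattern (n=1): 0.7220 : 0.2780
Convolve the two distributions (both contribute in 2-u steps):
  M: 0.3730×0.7220 = 0.269306
  M+2: 0.3730×0.2780 + 0.6270×0.7220 = 0.556388
  M+4: 0.6270×0.2780 = 0.174306
Scale to base peak (0.556388) = 100: 48.4 : 100.0 : 31.3

48.4 : 100.0 : 31.3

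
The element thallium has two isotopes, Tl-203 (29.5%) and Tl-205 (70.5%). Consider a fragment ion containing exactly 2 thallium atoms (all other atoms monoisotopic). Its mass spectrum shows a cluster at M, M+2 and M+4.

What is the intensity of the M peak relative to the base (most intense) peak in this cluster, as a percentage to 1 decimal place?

17.5%

Binomial terms of (0.295 + 0.705)^2: M 0.0870, M+2 0.4160, M+4 0.4970 → M+4 is the base peak.
P(M+4) = C(2,2) × 0.295^0 × 0.705^2 = 1 × 1.0000 × 0.497025 = 0.497025 (base)
P(M) = C(2,0) × 0.295^2 × 0.705^0 = 1 × 0.087025 × 1.0000 = 0.087025
Relative intensity = 0.087025 / 0.497025 × 100 = 17.5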